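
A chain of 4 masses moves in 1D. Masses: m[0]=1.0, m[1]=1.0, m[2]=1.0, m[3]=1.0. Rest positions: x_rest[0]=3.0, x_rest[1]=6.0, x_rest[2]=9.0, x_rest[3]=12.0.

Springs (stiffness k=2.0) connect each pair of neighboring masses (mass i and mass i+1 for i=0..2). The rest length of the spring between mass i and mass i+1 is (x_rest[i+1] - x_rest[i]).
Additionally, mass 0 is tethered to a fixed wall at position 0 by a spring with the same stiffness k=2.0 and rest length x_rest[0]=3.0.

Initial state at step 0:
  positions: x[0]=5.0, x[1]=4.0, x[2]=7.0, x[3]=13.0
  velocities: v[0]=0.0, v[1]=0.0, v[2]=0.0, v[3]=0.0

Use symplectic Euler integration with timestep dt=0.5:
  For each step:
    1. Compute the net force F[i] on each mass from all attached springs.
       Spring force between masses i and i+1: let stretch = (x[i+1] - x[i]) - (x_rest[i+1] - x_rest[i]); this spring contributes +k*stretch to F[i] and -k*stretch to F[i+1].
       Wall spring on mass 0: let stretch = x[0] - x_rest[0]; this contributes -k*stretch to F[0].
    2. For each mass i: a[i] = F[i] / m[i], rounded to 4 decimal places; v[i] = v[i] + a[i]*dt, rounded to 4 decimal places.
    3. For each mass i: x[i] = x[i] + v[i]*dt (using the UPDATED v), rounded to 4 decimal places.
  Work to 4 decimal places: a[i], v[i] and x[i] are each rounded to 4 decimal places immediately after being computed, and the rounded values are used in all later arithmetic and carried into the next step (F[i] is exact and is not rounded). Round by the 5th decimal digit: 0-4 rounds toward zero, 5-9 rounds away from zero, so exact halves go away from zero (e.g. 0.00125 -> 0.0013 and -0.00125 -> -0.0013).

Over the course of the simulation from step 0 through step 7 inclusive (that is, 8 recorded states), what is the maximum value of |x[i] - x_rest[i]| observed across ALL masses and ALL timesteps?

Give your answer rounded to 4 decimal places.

Step 0: x=[5.0000 4.0000 7.0000 13.0000] v=[0.0000 0.0000 0.0000 0.0000]
Step 1: x=[2.0000 6.0000 8.5000 11.5000] v=[-6.0000 4.0000 3.0000 -3.0000]
Step 2: x=[0.0000 7.2500 10.2500 10.0000] v=[-4.0000 2.5000 3.5000 -3.0000]
Step 3: x=[1.6250 6.3750 10.3750 10.1250] v=[3.2500 -1.7500 0.2500 0.2500]
Step 4: x=[4.8125 5.1250 8.3750 11.8750] v=[6.3750 -2.5000 -4.0000 3.5000]
Step 5: x=[5.7500 5.3438 6.5000 13.3750] v=[1.8750 0.4375 -3.7500 3.0000]
Step 6: x=[3.6094 6.3438 7.4844 12.9375] v=[-4.2812 1.9999 1.9688 -0.8750]
Step 7: x=[1.0313 6.5469 10.6251 11.2735] v=[-5.1562 0.4061 6.2813 -3.3281]
Max displacement = 3.0000

Answer: 3.0000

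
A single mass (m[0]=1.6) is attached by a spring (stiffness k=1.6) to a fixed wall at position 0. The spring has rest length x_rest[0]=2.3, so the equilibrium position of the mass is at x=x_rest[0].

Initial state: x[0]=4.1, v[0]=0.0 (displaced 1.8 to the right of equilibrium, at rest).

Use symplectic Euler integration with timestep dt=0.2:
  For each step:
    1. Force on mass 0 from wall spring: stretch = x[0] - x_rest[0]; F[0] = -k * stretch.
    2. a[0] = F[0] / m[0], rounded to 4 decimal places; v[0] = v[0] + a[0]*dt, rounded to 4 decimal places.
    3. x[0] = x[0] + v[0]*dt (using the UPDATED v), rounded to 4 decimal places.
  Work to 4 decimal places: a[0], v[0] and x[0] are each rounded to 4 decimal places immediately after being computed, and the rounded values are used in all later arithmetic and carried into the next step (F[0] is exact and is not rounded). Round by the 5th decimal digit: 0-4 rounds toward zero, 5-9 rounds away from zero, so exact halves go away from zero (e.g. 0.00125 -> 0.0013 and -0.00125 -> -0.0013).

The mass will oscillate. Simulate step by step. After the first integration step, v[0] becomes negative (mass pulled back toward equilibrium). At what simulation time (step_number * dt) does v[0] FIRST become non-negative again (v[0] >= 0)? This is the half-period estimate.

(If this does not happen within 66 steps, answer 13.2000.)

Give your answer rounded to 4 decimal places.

Step 0: x=[4.1000] v=[0.0000]
Step 1: x=[4.0280] v=[-0.3600]
Step 2: x=[3.8869] v=[-0.7056]
Step 3: x=[3.6823] v=[-1.0230]
Step 4: x=[3.4224] v=[-1.2995]
Step 5: x=[3.1176] v=[-1.5240]
Step 6: x=[2.7801] v=[-1.6875]
Step 7: x=[2.4234] v=[-1.7835]
Step 8: x=[2.0618] v=[-1.8082]
Step 9: x=[1.7097] v=[-1.7606]
Step 10: x=[1.3812] v=[-1.6425]
Step 11: x=[1.0895] v=[-1.4587]
Step 12: x=[0.8462] v=[-1.2166]
Step 13: x=[0.6610] v=[-0.9258]
Step 14: x=[0.5414] v=[-0.5980]
Step 15: x=[0.4921] v=[-0.2463]
Step 16: x=[0.5152] v=[0.1153]
First v>=0 after going negative at step 16, time=3.2000

Answer: 3.2000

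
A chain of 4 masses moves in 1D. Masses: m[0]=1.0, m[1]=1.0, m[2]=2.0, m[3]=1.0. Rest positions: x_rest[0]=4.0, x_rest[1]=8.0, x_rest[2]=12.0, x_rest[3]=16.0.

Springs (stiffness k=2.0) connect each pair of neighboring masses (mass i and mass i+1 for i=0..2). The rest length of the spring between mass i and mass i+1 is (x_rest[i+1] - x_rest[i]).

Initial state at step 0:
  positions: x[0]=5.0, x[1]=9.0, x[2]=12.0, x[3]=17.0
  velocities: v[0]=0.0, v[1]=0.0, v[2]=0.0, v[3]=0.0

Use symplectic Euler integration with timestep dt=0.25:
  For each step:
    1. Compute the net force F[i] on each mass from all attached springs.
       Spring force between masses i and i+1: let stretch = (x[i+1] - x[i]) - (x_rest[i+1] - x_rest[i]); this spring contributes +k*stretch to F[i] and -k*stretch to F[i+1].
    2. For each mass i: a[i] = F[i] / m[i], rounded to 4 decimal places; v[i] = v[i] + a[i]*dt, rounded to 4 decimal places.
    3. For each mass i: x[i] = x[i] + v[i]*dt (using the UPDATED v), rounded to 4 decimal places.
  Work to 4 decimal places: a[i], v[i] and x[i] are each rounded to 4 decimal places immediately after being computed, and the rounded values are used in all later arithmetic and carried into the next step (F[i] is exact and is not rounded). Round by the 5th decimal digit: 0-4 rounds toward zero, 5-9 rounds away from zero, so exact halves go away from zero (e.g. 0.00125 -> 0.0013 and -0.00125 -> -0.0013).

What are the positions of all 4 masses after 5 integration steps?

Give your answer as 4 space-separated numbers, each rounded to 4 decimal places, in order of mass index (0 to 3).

Answer: 4.6445 8.3294 13.0042 16.0181

Derivation:
Step 0: x=[5.0000 9.0000 12.0000 17.0000] v=[0.0000 0.0000 0.0000 0.0000]
Step 1: x=[5.0000 8.8750 12.1250 16.8750] v=[0.0000 -0.5000 0.5000 -0.5000]
Step 2: x=[4.9844 8.6719 12.3438 16.6563] v=[-0.0625 -0.8125 0.8750 -0.8750]
Step 3: x=[4.9297 8.4668 12.6026 16.3985] v=[-0.2188 -0.8203 1.0352 -1.0313]
Step 4: x=[4.8171 8.3366 12.8402 16.1662] v=[-0.4503 -0.5210 0.9502 -0.9293]
Step 5: x=[4.6445 8.3294 13.0042 16.0181] v=[-0.6906 -0.0290 0.6558 -0.5923]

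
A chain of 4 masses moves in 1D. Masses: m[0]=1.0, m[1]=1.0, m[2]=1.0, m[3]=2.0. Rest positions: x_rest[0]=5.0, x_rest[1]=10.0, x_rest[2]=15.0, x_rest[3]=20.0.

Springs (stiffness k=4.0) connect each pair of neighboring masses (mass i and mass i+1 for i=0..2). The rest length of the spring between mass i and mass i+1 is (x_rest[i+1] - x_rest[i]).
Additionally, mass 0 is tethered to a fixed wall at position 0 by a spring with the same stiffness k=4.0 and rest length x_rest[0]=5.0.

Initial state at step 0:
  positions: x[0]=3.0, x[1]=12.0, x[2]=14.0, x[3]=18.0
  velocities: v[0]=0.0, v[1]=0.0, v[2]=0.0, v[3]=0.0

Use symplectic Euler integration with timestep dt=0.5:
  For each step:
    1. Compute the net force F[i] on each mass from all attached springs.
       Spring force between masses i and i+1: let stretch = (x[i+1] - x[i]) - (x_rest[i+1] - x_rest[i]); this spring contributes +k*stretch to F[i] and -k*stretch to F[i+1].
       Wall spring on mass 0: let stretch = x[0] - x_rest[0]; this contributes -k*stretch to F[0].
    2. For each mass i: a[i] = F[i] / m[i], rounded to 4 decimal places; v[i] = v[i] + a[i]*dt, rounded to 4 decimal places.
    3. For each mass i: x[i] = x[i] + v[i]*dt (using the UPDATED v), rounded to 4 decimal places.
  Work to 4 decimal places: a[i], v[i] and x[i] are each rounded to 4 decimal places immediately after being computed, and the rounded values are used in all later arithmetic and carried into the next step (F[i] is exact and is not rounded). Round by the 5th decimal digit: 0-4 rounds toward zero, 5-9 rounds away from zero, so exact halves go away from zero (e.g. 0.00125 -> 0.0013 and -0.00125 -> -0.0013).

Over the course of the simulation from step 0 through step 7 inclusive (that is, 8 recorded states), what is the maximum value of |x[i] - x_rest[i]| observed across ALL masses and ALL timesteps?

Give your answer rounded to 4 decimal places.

Answer: 5.5000

Derivation:
Step 0: x=[3.0000 12.0000 14.0000 18.0000] v=[0.0000 0.0000 0.0000 0.0000]
Step 1: x=[9.0000 5.0000 16.0000 18.5000] v=[12.0000 -14.0000 4.0000 1.0000]
Step 2: x=[2.0000 13.0000 9.5000 20.2500] v=[-14.0000 16.0000 -13.0000 3.5000]
Step 3: x=[4.0000 6.5000 17.2500 19.1250] v=[4.0000 -13.0000 15.5000 -2.2500]
Step 4: x=[4.5000 8.2500 16.1250 19.5625] v=[1.0000 3.5000 -2.2500 0.8750]
Step 5: x=[4.2500 14.1250 10.5625 20.7813] v=[-0.5000 11.7500 -11.1250 2.4375]
Step 6: x=[9.6250 6.5625 18.7813 19.3907] v=[10.7500 -15.1250 16.4376 -2.7813]
Step 7: x=[2.3125 14.2813 15.3907 20.1954] v=[-14.6250 15.4376 -6.7812 1.6093]
Max displacement = 5.5000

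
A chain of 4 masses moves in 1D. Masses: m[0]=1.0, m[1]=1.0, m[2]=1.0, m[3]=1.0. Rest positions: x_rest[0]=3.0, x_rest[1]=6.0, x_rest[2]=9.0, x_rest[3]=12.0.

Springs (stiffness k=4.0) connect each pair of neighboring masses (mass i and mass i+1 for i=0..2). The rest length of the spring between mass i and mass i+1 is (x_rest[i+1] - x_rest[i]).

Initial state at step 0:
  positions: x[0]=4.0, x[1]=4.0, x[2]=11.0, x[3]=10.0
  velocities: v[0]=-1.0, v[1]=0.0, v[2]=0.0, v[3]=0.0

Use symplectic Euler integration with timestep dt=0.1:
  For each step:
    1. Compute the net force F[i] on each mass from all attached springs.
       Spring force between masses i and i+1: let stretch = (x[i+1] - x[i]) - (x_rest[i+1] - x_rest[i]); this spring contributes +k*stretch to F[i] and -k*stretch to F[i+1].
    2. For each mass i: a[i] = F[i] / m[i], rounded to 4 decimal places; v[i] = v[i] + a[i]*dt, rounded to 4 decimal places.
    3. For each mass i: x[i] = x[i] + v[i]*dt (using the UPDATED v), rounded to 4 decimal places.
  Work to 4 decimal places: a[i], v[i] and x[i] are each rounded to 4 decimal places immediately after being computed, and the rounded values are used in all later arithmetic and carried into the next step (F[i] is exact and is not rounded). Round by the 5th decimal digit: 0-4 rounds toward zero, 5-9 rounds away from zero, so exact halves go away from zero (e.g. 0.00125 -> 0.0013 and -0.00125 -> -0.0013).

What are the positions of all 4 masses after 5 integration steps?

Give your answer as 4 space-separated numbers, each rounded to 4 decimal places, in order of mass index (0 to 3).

Answer: 2.2736 6.8788 7.5528 11.7949

Derivation:
Step 0: x=[4.0000 4.0000 11.0000 10.0000] v=[-1.0000 0.0000 0.0000 0.0000]
Step 1: x=[3.7800 4.2800 10.6800 10.1600] v=[-2.2000 2.8000 -3.2000 1.6000]
Step 2: x=[3.4600 4.7960 10.0832 10.4608] v=[-3.2000 5.1600 -5.9680 3.0080]
Step 3: x=[3.0734 5.4701 9.2900 10.8665] v=[-3.8656 6.7405 -7.9318 4.0570]
Step 4: x=[2.6627 6.2011 8.4071 11.3291] v=[-4.1069 7.3098 -8.8292 4.6264]
Step 5: x=[2.2736 6.8788 7.5528 11.7949] v=[-3.8915 6.7768 -8.5428 4.6576]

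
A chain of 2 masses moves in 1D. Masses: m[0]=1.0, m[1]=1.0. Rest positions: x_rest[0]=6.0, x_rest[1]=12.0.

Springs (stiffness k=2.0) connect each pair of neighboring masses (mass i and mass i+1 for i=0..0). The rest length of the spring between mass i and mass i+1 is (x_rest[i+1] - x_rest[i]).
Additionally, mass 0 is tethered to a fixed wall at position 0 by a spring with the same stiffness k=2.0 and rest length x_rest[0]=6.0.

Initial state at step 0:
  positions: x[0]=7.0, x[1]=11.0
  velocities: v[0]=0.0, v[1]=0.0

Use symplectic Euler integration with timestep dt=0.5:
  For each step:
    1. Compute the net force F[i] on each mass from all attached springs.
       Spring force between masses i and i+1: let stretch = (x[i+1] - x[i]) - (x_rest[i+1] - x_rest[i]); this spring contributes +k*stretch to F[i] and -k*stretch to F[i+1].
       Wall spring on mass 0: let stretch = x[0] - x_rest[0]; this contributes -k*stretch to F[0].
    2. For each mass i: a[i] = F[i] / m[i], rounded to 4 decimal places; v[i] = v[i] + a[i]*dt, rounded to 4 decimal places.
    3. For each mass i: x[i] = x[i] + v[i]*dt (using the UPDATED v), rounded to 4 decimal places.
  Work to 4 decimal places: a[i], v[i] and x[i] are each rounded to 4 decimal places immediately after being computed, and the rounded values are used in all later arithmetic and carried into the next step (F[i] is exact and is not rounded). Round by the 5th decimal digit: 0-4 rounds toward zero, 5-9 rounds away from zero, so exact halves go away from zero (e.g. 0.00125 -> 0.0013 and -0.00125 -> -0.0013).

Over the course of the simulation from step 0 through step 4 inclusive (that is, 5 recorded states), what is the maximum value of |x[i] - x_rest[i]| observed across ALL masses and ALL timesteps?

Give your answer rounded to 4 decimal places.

Step 0: x=[7.0000 11.0000] v=[0.0000 0.0000]
Step 1: x=[5.5000 12.0000] v=[-3.0000 2.0000]
Step 2: x=[4.5000 12.7500] v=[-2.0000 1.5000]
Step 3: x=[5.3750 12.3750] v=[1.7500 -0.7500]
Step 4: x=[7.0625 11.5000] v=[3.3750 -1.7500]
Max displacement = 1.5000

Answer: 1.5000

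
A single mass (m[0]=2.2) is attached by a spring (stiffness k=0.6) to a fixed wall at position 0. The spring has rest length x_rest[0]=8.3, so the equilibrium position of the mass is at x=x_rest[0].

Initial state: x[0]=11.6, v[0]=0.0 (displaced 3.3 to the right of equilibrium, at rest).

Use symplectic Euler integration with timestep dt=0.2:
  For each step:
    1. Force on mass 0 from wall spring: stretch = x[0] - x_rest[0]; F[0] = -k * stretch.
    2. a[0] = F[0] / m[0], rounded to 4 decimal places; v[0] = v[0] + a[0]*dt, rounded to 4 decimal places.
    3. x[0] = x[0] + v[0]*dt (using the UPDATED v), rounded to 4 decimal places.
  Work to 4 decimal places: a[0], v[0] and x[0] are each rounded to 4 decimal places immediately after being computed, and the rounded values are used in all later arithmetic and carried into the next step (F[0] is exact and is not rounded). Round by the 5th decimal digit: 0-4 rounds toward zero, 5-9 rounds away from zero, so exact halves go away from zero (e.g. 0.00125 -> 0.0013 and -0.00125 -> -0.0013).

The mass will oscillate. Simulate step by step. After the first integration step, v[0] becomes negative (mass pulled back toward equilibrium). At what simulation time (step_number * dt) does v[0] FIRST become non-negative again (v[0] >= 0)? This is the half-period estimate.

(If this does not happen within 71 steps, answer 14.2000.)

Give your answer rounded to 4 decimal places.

Answer: 6.2000

Derivation:
Step 0: x=[11.6000] v=[0.0000]
Step 1: x=[11.5640] v=[-0.1800]
Step 2: x=[11.4924] v=[-0.3580]
Step 3: x=[11.3860] v=[-0.5321]
Step 4: x=[11.2459] v=[-0.7004]
Step 5: x=[11.0737] v=[-0.8611]
Step 6: x=[10.8712] v=[-1.0124]
Step 7: x=[10.6407] v=[-1.1526]
Step 8: x=[10.3846] v=[-1.2803]
Step 9: x=[10.1058] v=[-1.3940]
Step 10: x=[9.8073] v=[-1.4925]
Step 11: x=[9.4924] v=[-1.5747]
Step 12: x=[9.1645] v=[-1.6397]
Step 13: x=[8.8271] v=[-1.6869]
Step 14: x=[8.4840] v=[-1.7157]
Step 15: x=[8.1389] v=[-1.7257]
Step 16: x=[7.7955] v=[-1.7169]
Step 17: x=[7.4576] v=[-1.6894]
Step 18: x=[7.1289] v=[-1.6435]
Step 19: x=[6.8130] v=[-1.5796]
Step 20: x=[6.5133] v=[-1.4985]
Step 21: x=[6.2331] v=[-1.4010]
Step 22: x=[5.9754] v=[-1.2883]
Step 23: x=[5.7431] v=[-1.1615]
Step 24: x=[5.5387] v=[-1.0220]
Step 25: x=[5.3644] v=[-0.8714]
Step 26: x=[5.2221] v=[-0.7113]
Step 27: x=[5.1134] v=[-0.5434]
Step 28: x=[5.0395] v=[-0.3696]
Step 29: x=[5.0011] v=[-0.1918]
Step 30: x=[4.9987] v=[-0.0119]
Step 31: x=[5.0323] v=[0.1682]
First v>=0 after going negative at step 31, time=6.2000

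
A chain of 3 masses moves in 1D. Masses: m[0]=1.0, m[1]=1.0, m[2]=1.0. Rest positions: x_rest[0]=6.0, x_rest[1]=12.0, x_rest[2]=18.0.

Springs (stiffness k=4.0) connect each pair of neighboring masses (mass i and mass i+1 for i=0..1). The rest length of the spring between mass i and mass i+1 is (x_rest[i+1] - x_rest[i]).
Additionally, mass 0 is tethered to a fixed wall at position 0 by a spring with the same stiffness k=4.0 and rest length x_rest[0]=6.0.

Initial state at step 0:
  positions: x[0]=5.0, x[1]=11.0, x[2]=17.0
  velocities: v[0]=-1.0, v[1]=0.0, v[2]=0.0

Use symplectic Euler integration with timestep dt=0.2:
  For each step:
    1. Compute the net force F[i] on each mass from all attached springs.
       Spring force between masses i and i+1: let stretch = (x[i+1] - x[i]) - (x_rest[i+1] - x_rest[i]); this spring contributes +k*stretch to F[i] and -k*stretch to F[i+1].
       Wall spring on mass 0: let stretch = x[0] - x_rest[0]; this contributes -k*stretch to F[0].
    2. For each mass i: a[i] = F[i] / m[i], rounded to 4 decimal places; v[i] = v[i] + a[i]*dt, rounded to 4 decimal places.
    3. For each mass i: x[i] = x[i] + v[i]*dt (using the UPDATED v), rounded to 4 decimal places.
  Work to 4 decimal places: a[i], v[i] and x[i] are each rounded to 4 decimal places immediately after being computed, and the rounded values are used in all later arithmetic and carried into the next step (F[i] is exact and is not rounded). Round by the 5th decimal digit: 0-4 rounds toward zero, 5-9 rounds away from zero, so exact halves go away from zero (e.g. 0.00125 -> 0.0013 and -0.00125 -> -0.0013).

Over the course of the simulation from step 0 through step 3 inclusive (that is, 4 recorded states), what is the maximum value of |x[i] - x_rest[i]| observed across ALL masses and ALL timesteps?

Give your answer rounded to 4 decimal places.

Step 0: x=[5.0000 11.0000 17.0000] v=[-1.0000 0.0000 0.0000]
Step 1: x=[4.9600 11.0000 17.0000] v=[-0.2000 0.0000 0.0000]
Step 2: x=[5.0928 10.9936 17.0000] v=[0.6640 -0.0320 0.0000]
Step 3: x=[5.3549 11.0041 16.9990] v=[1.3104 0.0525 -0.0051]
Max displacement = 1.0400

Answer: 1.0400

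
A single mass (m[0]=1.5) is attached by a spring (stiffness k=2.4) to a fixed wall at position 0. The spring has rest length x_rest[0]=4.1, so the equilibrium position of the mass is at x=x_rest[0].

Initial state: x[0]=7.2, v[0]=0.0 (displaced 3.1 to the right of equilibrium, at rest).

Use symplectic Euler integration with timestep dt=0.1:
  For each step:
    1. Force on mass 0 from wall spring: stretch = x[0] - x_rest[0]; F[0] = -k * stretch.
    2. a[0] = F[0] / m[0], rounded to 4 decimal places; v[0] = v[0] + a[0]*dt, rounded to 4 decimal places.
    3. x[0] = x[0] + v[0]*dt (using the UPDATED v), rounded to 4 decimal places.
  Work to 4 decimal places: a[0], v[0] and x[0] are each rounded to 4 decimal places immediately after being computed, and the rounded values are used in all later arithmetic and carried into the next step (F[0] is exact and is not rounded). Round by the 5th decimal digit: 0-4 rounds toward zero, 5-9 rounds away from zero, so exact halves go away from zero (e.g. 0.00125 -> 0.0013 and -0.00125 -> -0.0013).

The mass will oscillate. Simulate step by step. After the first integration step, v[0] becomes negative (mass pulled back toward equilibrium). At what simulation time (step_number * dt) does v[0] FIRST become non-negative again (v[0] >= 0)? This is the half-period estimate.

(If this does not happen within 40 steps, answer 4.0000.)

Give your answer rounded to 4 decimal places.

Answer: 2.5000

Derivation:
Step 0: x=[7.2000] v=[0.0000]
Step 1: x=[7.1504] v=[-0.4960]
Step 2: x=[7.0520] v=[-0.9841]
Step 3: x=[6.9064] v=[-1.4564]
Step 4: x=[6.7159] v=[-1.9054]
Step 5: x=[6.4835] v=[-2.3239]
Step 6: x=[6.2130] v=[-2.7053]
Step 7: x=[5.9087] v=[-3.0434]
Step 8: x=[5.5754] v=[-3.3328]
Step 9: x=[5.2185] v=[-3.5689]
Step 10: x=[4.8437] v=[-3.7479]
Step 11: x=[4.4570] v=[-3.8669]
Step 12: x=[4.0646] v=[-3.9240]
Step 13: x=[3.6728] v=[-3.9183]
Step 14: x=[3.2878] v=[-3.8500]
Step 15: x=[2.9158] v=[-3.7201]
Step 16: x=[2.5627] v=[-3.5306]
Step 17: x=[2.2342] v=[-3.2846]
Step 18: x=[1.9356] v=[-2.9861]
Step 19: x=[1.6716] v=[-2.6398]
Step 20: x=[1.4465] v=[-2.2513]
Step 21: x=[1.2638] v=[-1.8267]
Step 22: x=[1.1265] v=[-1.3729]
Step 23: x=[1.0368] v=[-0.8971]
Step 24: x=[0.9961] v=[-0.4070]
Step 25: x=[1.0051] v=[0.0896]
First v>=0 after going negative at step 25, time=2.5000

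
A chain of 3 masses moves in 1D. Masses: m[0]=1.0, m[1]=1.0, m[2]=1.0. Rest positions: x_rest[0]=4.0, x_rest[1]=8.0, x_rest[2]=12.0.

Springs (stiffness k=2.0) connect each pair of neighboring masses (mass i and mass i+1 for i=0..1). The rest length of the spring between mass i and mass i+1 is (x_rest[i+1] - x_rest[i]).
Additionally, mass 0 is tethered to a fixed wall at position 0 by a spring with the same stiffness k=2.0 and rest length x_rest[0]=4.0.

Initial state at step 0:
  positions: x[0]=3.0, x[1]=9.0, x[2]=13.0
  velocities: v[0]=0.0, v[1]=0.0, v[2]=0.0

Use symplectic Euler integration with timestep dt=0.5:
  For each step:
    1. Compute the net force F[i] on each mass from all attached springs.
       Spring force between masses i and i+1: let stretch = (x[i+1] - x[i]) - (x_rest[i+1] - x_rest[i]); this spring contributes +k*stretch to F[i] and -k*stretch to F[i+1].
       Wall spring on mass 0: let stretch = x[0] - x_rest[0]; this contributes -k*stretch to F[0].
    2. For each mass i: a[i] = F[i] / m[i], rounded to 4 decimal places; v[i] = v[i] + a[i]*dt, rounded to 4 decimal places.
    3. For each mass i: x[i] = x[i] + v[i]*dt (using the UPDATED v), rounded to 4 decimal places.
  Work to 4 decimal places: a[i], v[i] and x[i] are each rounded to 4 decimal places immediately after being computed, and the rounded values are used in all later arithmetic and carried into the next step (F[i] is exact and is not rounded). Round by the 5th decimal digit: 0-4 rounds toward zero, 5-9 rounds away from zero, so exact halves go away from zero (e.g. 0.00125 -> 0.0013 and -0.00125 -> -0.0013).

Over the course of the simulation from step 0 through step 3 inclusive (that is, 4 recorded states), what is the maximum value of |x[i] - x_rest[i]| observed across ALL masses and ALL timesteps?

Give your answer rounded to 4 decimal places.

Step 0: x=[3.0000 9.0000 13.0000] v=[0.0000 0.0000 0.0000]
Step 1: x=[4.5000 8.0000 13.0000] v=[3.0000 -2.0000 0.0000]
Step 2: x=[5.5000 7.7500 12.5000] v=[2.0000 -0.5000 -1.0000]
Step 3: x=[4.8750 8.7500 11.6250] v=[-1.2500 2.0000 -1.7500]
Max displacement = 1.5000

Answer: 1.5000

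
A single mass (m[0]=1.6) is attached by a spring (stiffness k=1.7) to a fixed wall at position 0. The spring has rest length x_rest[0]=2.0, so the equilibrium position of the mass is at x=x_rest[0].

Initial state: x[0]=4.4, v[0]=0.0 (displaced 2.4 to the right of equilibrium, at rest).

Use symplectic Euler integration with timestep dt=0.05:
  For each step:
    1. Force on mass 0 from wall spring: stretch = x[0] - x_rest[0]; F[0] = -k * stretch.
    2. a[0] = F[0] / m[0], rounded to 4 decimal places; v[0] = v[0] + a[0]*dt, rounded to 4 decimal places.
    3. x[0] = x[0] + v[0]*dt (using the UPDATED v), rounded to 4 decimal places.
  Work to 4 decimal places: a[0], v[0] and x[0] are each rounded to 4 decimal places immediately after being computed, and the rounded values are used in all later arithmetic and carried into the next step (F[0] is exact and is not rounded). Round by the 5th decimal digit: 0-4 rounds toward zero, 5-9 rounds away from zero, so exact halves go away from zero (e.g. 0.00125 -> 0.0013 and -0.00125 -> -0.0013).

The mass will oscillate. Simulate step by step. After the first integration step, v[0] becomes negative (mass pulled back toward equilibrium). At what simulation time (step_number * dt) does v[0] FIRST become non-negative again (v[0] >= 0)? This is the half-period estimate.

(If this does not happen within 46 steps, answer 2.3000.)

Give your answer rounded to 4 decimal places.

Step 0: x=[4.4000] v=[0.0000]
Step 1: x=[4.3936] v=[-0.1275]
Step 2: x=[4.3809] v=[-0.2547]
Step 3: x=[4.3618] v=[-0.3812]
Step 4: x=[4.3365] v=[-0.5067]
Step 5: x=[4.3050] v=[-0.6308]
Step 6: x=[4.2673] v=[-0.7533]
Step 7: x=[4.2236] v=[-0.8738]
Step 8: x=[4.1740] v=[-0.9919]
Step 9: x=[4.1186] v=[-1.1074]
Step 10: x=[4.0576] v=[-1.2200]
Step 11: x=[3.9911] v=[-1.3293]
Step 12: x=[3.9193] v=[-1.4351]
Step 13: x=[3.8424] v=[-1.5371]
Step 14: x=[3.7607] v=[-1.6350]
Step 15: x=[3.6743] v=[-1.7285]
Step 16: x=[3.5834] v=[-1.8174]
Step 17: x=[3.4883] v=[-1.9015]
Step 18: x=[3.3893] v=[-1.9806]
Step 19: x=[3.2866] v=[-2.0544]
Step 20: x=[3.1805] v=[-2.1228]
Step 21: x=[3.0712] v=[-2.1855]
Step 22: x=[2.9591] v=[-2.2424]
Step 23: x=[2.8444] v=[-2.2934]
Step 24: x=[2.7275] v=[-2.3383]
Step 25: x=[2.6087] v=[-2.3770]
Step 26: x=[2.4882] v=[-2.4093]
Step 27: x=[2.3664] v=[-2.4352]
Step 28: x=[2.2437] v=[-2.4547]
Step 29: x=[2.1203] v=[-2.4676]
Step 30: x=[1.9966] v=[-2.4740]
Step 31: x=[1.8729] v=[-2.4738]
Step 32: x=[1.7495] v=[-2.4671]
Step 33: x=[1.6268] v=[-2.4538]
Step 34: x=[1.5051] v=[-2.4340]
Step 35: x=[1.3847] v=[-2.4077]
Step 36: x=[1.2660] v=[-2.3750]
Step 37: x=[1.1492] v=[-2.3360]
Step 38: x=[1.0347] v=[-2.2908]
Step 39: x=[0.9227] v=[-2.2395]
Step 40: x=[0.8136] v=[-2.1823]
Step 41: x=[0.7076] v=[-2.1193]
Step 42: x=[0.6051] v=[-2.0506]
Step 43: x=[0.5063] v=[-1.9765]
Step 44: x=[0.4114] v=[-1.8971]
Step 45: x=[0.3208] v=[-1.8127]
Step 46: x=[0.2346] v=[-1.7235]
v[0] did not become non-negative within 46 steps; using fallback time=2.3000

Answer: 2.3000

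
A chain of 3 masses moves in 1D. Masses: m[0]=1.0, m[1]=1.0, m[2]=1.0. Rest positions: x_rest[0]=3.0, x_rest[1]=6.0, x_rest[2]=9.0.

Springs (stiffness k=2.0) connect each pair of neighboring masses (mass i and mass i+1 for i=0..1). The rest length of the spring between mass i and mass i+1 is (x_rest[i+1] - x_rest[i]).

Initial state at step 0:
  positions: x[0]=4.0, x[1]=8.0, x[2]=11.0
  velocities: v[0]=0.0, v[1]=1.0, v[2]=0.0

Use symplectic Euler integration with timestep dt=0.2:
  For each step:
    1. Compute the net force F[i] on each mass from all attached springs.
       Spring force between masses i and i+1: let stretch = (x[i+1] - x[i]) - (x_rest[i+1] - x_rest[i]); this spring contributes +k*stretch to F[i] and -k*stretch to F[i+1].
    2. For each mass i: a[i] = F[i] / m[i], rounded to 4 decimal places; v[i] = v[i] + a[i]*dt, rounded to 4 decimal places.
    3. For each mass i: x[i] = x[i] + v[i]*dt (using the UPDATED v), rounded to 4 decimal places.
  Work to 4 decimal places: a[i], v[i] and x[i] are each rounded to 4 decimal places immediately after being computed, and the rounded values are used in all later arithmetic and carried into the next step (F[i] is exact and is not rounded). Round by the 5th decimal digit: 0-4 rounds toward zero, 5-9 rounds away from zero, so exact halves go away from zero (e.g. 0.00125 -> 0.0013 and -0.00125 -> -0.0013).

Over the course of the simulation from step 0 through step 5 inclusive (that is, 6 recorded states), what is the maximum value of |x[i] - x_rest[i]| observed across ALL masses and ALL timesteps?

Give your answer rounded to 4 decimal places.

Answer: 2.1472

Derivation:
Step 0: x=[4.0000 8.0000 11.0000] v=[0.0000 1.0000 0.0000]
Step 1: x=[4.0800 8.1200 11.0000] v=[0.4000 0.6000 0.0000]
Step 2: x=[4.2432 8.1472 11.0096] v=[0.8160 0.1360 0.0480]
Step 3: x=[4.4787 8.0911 11.0302] v=[1.1776 -0.2806 0.1030]
Step 4: x=[4.7632 7.9811 11.0557] v=[1.4226 -0.5499 0.1274]
Step 5: x=[5.0652 7.8597 11.0752] v=[1.5098 -0.6072 0.0976]
Max displacement = 2.1472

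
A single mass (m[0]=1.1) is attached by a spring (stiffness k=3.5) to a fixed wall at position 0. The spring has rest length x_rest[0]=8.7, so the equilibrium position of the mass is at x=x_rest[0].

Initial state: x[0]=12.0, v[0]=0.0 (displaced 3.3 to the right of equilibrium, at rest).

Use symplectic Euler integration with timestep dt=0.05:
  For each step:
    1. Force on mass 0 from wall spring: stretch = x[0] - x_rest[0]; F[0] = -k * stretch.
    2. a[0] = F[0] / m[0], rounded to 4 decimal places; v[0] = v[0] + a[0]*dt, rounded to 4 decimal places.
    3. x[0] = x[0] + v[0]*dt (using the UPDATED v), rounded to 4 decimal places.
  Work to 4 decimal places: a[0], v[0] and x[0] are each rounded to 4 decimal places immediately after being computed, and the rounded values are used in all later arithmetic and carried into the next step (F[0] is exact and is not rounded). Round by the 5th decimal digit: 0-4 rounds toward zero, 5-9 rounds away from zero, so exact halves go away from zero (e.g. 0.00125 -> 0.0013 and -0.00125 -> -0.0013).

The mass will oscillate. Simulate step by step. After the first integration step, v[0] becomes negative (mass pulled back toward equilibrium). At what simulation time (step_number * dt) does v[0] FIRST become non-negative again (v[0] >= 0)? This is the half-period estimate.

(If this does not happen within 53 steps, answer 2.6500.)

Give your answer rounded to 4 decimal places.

Step 0: x=[12.0000] v=[0.0000]
Step 1: x=[11.9738] v=[-0.5250]
Step 2: x=[11.9215] v=[-1.0458]
Step 3: x=[11.8436] v=[-1.5583]
Step 4: x=[11.7407] v=[-2.0584]
Step 5: x=[11.6136] v=[-2.5422]
Step 6: x=[11.4633] v=[-3.0057]
Step 7: x=[11.2910] v=[-3.4453]
Step 8: x=[11.0981] v=[-3.8575]
Step 9: x=[10.8862] v=[-4.2390]
Step 10: x=[10.6569] v=[-4.5868]
Step 11: x=[10.4120] v=[-4.8981]
Step 12: x=[10.1535] v=[-5.1705]
Step 13: x=[9.8834] v=[-5.4017]
Step 14: x=[9.6039] v=[-5.5900]
Step 15: x=[9.3172] v=[-5.7338]
Step 16: x=[9.0256] v=[-5.8320]
Step 17: x=[8.7314] v=[-5.8838]
Step 18: x=[8.4370] v=[-5.8888]
Step 19: x=[8.1447] v=[-5.8470]
Step 20: x=[7.8568] v=[-5.7587]
Step 21: x=[7.5756] v=[-5.6246]
Step 22: x=[7.3033] v=[-5.4457]
Step 23: x=[7.0421] v=[-5.2235]
Step 24: x=[6.7941] v=[-4.9597]
Step 25: x=[6.5613] v=[-4.6565]
Step 26: x=[6.3455] v=[-4.3163]
Step 27: x=[6.1484] v=[-3.9417]
Step 28: x=[5.9716] v=[-3.5358]
Step 29: x=[5.8165] v=[-3.1017]
Step 30: x=[5.6844] v=[-2.6430]
Step 31: x=[5.5762] v=[-2.1632]
Step 32: x=[5.4929] v=[-1.6662]
Step 33: x=[5.4351] v=[-1.1560]
Step 34: x=[5.4033] v=[-0.6366]
Step 35: x=[5.3977] v=[-0.1121]
Step 36: x=[5.4184] v=[0.4133]
First v>=0 after going negative at step 36, time=1.8000

Answer: 1.8000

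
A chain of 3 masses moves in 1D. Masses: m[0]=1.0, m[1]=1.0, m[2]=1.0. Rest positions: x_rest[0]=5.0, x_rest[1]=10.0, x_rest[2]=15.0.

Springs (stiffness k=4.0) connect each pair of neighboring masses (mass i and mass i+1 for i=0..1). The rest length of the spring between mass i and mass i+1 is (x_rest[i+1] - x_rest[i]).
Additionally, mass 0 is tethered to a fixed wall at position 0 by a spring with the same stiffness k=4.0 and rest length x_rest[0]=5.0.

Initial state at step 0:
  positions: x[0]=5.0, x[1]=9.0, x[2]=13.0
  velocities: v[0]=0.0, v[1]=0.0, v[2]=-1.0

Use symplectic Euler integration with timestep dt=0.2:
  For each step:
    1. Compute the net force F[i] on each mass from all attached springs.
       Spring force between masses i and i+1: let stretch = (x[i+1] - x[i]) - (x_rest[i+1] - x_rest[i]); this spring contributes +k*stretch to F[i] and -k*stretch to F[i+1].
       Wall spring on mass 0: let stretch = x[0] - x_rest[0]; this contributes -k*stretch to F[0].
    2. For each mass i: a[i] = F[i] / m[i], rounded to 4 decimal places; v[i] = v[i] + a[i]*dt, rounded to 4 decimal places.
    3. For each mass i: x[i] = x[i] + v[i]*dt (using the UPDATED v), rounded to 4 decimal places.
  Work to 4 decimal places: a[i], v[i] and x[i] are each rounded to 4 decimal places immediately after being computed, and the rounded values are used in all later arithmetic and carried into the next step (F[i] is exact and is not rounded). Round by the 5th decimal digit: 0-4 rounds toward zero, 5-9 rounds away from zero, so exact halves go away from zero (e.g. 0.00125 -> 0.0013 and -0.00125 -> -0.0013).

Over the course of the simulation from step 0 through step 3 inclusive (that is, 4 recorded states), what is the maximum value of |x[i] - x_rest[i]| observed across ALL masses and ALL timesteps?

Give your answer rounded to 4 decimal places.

Answer: 2.0400

Derivation:
Step 0: x=[5.0000 9.0000 13.0000] v=[0.0000 0.0000 -1.0000]
Step 1: x=[4.8400 9.0000 12.9600] v=[-0.8000 0.0000 -0.2000]
Step 2: x=[4.5712 8.9680 13.0864] v=[-1.3440 -0.1600 0.6320]
Step 3: x=[4.2745 8.8915 13.3539] v=[-1.4835 -0.3827 1.3373]
Max displacement = 2.0400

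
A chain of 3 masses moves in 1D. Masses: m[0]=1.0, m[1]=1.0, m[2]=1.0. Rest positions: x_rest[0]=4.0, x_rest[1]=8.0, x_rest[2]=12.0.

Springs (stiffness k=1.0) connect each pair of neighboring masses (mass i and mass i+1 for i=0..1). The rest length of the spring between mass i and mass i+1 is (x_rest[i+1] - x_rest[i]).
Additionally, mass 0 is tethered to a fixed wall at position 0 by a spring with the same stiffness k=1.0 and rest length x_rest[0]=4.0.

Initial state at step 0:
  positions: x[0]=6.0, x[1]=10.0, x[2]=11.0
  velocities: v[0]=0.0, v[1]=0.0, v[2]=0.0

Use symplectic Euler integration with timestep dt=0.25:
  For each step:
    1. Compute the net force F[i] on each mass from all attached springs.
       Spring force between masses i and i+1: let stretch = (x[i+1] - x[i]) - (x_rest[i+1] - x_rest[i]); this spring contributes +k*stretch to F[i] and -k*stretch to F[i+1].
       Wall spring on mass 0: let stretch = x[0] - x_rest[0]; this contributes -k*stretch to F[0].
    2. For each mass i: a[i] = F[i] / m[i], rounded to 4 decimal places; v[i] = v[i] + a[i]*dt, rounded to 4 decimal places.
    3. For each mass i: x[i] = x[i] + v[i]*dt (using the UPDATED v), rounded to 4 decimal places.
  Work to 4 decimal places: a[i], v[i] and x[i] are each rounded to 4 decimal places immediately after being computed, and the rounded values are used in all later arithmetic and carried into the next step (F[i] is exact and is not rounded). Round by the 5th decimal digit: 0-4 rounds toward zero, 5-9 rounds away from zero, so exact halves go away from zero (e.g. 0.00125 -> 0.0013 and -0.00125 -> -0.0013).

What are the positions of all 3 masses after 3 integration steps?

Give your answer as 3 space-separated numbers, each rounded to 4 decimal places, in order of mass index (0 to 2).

Step 0: x=[6.0000 10.0000 11.0000] v=[0.0000 0.0000 0.0000]
Step 1: x=[5.8750 9.8125 11.1875] v=[-0.5000 -0.7500 0.7500]
Step 2: x=[5.6289 9.4649 11.5391] v=[-0.9844 -1.3906 1.4063]
Step 3: x=[5.2708 9.0071 12.0111] v=[-1.4326 -1.8311 1.8878]

Answer: 5.2708 9.0071 12.0111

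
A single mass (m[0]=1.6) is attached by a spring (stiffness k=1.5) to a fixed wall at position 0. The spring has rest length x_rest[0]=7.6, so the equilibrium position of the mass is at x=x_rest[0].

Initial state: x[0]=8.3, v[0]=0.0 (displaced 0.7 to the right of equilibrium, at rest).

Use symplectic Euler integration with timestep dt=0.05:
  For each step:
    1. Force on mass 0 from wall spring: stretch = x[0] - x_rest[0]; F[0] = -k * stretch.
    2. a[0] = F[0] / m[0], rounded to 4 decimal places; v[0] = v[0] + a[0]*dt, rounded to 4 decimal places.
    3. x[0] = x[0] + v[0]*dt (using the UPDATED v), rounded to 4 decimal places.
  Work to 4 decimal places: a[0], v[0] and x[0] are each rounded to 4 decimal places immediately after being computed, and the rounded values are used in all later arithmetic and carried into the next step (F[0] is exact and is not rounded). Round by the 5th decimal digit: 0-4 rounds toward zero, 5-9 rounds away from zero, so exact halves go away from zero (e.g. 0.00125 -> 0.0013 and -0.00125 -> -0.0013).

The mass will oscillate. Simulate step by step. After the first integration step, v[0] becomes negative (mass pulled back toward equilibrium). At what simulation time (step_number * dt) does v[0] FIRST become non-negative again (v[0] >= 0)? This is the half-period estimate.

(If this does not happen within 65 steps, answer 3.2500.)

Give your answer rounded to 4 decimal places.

Step 0: x=[8.3000] v=[0.0000]
Step 1: x=[8.2984] v=[-0.0328]
Step 2: x=[8.2951] v=[-0.0655]
Step 3: x=[8.2902] v=[-0.0981]
Step 4: x=[8.2837] v=[-0.1305]
Step 5: x=[8.2756] v=[-0.1626]
Step 6: x=[8.2659] v=[-0.1943]
Step 7: x=[8.2546] v=[-0.2255]
Step 8: x=[8.2418] v=[-0.2562]
Step 9: x=[8.2275] v=[-0.2863]
Step 10: x=[8.2117] v=[-0.3157]
Step 11: x=[8.1945] v=[-0.3444]
Step 12: x=[8.1759] v=[-0.3723]
Step 13: x=[8.1559] v=[-0.3993]
Step 14: x=[8.1346] v=[-0.4254]
Step 15: x=[8.1121] v=[-0.4505]
Step 16: x=[8.0884] v=[-0.4745]
Step 17: x=[8.0635] v=[-0.4974]
Step 18: x=[8.0375] v=[-0.5191]
Step 19: x=[8.0105] v=[-0.5396]
Step 20: x=[7.9826] v=[-0.5588]
Step 21: x=[7.9538] v=[-0.5767]
Step 22: x=[7.9241] v=[-0.5933]
Step 23: x=[7.8937] v=[-0.6085]
Step 24: x=[7.8626] v=[-0.6223]
Step 25: x=[7.8309] v=[-0.6346]
Step 26: x=[7.7986] v=[-0.6454]
Step 27: x=[7.7659] v=[-0.6547]
Step 28: x=[7.7328] v=[-0.6625]
Step 29: x=[7.6994] v=[-0.6687]
Step 30: x=[7.6657] v=[-0.6734]
Step 31: x=[7.6319] v=[-0.6765]
Step 32: x=[7.5980] v=[-0.6780]
Step 33: x=[7.5641] v=[-0.6779]
Step 34: x=[7.5303] v=[-0.6762]
Step 35: x=[7.4967] v=[-0.6729]
Step 36: x=[7.4633] v=[-0.6681]
Step 37: x=[7.4302] v=[-0.6617]
Step 38: x=[7.3975] v=[-0.6537]
Step 39: x=[7.3653] v=[-0.6442]
Step 40: x=[7.3336] v=[-0.6332]
Step 41: x=[7.3026] v=[-0.6207]
Step 42: x=[7.2723] v=[-0.6068]
Step 43: x=[7.2427] v=[-0.5914]
Step 44: x=[7.2140] v=[-0.5747]
Step 45: x=[7.1862] v=[-0.5566]
Step 46: x=[7.1593] v=[-0.5372]
Step 47: x=[7.1335] v=[-0.5165]
Step 48: x=[7.1088] v=[-0.4946]
Step 49: x=[7.0852] v=[-0.4716]
Step 50: x=[7.0628] v=[-0.4475]
Step 51: x=[7.0417] v=[-0.4223]
Step 52: x=[7.0219] v=[-0.3961]
Step 53: x=[7.0035] v=[-0.3690]
Step 54: x=[6.9865] v=[-0.3410]
Step 55: x=[6.9709] v=[-0.3122]
Step 56: x=[6.9568] v=[-0.2827]
Step 57: x=[6.9442] v=[-0.2526]
Step 58: x=[6.9331] v=[-0.2219]
Step 59: x=[6.9236] v=[-0.1906]
Step 60: x=[6.9157] v=[-0.1589]
Step 61: x=[6.9094] v=[-0.1268]
Step 62: x=[6.9047] v=[-0.0944]
Step 63: x=[6.9016] v=[-0.0618]
Step 64: x=[6.9001] v=[-0.0291]
Step 65: x=[6.9003] v=[0.0037]
First v>=0 after going negative at step 65, time=3.2500

Answer: 3.2500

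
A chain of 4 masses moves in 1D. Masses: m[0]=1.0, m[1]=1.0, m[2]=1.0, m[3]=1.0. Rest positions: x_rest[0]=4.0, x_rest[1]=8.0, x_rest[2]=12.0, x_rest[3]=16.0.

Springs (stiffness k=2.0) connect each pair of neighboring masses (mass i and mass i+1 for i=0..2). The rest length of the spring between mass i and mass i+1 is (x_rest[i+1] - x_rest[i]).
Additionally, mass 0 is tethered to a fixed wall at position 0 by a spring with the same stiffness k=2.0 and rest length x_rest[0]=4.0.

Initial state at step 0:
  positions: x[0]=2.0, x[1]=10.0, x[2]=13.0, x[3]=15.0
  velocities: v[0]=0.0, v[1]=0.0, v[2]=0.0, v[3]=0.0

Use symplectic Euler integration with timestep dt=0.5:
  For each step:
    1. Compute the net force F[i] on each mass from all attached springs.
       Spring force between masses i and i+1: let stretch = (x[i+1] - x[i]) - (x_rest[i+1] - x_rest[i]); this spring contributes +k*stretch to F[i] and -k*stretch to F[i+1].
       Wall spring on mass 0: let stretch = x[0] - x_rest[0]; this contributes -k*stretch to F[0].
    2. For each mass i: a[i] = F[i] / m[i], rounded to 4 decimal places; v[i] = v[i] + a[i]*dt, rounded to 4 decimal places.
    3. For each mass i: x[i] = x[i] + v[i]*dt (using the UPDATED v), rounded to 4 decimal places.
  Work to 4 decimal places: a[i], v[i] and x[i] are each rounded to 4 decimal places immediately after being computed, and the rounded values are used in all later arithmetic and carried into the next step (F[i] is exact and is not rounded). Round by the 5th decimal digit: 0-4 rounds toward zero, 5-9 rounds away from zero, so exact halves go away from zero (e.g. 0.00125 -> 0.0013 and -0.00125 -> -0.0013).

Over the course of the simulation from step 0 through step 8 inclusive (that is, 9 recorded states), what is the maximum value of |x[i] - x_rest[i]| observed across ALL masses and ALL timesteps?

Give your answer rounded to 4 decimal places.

Step 0: x=[2.0000 10.0000 13.0000 15.0000] v=[0.0000 0.0000 0.0000 0.0000]
Step 1: x=[5.0000 7.5000 12.5000 16.0000] v=[6.0000 -5.0000 -1.0000 2.0000]
Step 2: x=[6.7500 6.2500 11.2500 17.2500] v=[3.5000 -2.5000 -2.5000 2.5000]
Step 3: x=[4.8750 7.7500 10.5000 17.5000] v=[-3.7500 3.0000 -1.5000 0.5000]
Step 4: x=[2.0000 9.1875 11.8750 16.2500] v=[-5.7500 2.8750 2.7500 -2.5000]
Step 5: x=[1.7188 8.3750 14.0938 14.8125] v=[-0.5625 -1.6250 4.4375 -2.8750]
Step 6: x=[3.9063 7.0938 13.8125 15.0157] v=[4.3749 -2.5624 -0.5626 0.4063]
Step 7: x=[5.7344 7.5782 10.7735 16.6173] v=[3.6561 0.9688 -6.0781 3.2031]
Step 8: x=[5.6172 8.7384 9.0587 17.2970] v=[-0.2345 2.3203 -3.4296 1.3593]
Max displacement = 2.9413

Answer: 2.9413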